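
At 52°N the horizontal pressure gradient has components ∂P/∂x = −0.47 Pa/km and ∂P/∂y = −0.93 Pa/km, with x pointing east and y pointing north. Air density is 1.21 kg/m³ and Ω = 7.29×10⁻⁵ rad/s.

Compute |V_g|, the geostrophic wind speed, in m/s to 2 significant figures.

7.5 m/s

Coriolis parameter at 52°N:
f = 2Ω sin φ = 2 × 7.29×10⁻⁵ × sin 52° = 1.15×10⁻⁴ s⁻¹
Component geostrophic relations (x east, y north):
u_g = −(1/(fρ)) ∂P/∂y,  v_g = (1/(fρ)) ∂P/∂x
u_g = −(−0.93×10⁻³)/(1.15×10⁻⁴ × 1.21) = 6.69 m/s;  v_g = (−0.47×10⁻³)/(1.15×10⁻⁴ × 1.21) = −3.38 m/s
|V_g| = √(u_g² + v_g²) = 7.50 m/s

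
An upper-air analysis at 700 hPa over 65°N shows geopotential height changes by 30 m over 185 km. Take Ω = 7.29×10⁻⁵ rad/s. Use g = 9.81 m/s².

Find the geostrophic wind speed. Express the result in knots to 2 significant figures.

23 knots

Coriolis parameter at 65°N:
f = 2Ω sin φ = 2 × 7.29×10⁻⁵ × sin 65° = 1.32×10⁻⁴ s⁻¹
Height gradient: |∂Z/∂n| = 30 m / 185000 m = 1.62×10⁻⁴
On a pressure surface, geostrophic balance gives V_g = (g/f)|∂Z/∂n|:
V_g = 9.81 × 1.62×10⁻⁴ / 1.32×10⁻⁴ = 12.0 m/s
Converting: 12.0 m/s × 1.944 = 23 knots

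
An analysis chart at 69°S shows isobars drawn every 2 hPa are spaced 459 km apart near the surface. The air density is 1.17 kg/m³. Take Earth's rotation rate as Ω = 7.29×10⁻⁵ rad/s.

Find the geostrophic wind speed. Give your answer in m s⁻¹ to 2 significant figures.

Coriolis parameter at 69°S:
f = 2Ω sin φ = 2 × 7.29×10⁻⁵ × sin 69° = 1.36×10⁻⁴ s⁻¹
Pressure gradient: |∂P/∂n| = 200 Pa / 459000 m = 4.36×10⁻⁴ Pa/m
Geostrophic balance (pressure-gradient force = Coriolis force):
V_g = (1/(fρ)) |∂P/∂n| = 4.36×10⁻⁴ / (1.36×10⁻⁴ × 1.17) = 2.74 m/s

2.7 m s⁻¹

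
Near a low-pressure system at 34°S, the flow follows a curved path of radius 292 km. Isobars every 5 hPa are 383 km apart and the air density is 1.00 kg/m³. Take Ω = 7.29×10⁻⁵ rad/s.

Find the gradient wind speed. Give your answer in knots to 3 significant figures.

Coriolis parameter at 34°S:
f = 2Ω sin φ = 2 × 7.29×10⁻⁵ × sin 34° = 8.15×10⁻⁵ s⁻¹
Pressure gradient: |∂P/∂n| = 500 Pa / 383000 m = 1.31×10⁻³ Pa/m
Geostrophic speed: V_g = |∂P/∂n|/(fρ) = 1.31×10⁻³/(8.15×10⁻⁵ × 1.00) = 16.0 m/s
Around a low, centrifugal force acts outward with Coriolis, so pressure-gradient force balances both:
(1/ρ)|∂P/∂n| = fV + V²/R  →  V² + fR·V − fR·V_g = 0
With fR = 8.15×10⁻⁵ × 292×10³ m = 23.8 m/s:
V = [−fR + √((fR)² + 4 fR V_g)]/2 = [−23.8 + √(23.8² + 4×23.8×16)]/2 = 11 m/s
Subgeostrophic (V < V_g = 16 m/s), as expected around a low.
Converting: 11 m/s × 1.944 = 21.3 knots

21.3 knots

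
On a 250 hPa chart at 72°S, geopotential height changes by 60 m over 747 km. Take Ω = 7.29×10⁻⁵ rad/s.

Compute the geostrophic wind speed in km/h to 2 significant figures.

20 km/h

Coriolis parameter at 72°S:
f = 2Ω sin φ = 2 × 7.29×10⁻⁵ × sin 72° = 1.39×10⁻⁴ s⁻¹
Height gradient: |∂Z/∂n| = 60 m / 747000 m = 8.03×10⁻⁵
On a pressure surface, geostrophic balance gives V_g = (g/f)|∂Z/∂n|:
V_g = 9.81 × 8.03×10⁻⁵ / 1.39×10⁻⁴ = 5.68 m/s
Converting: 5.68 m/s × 3.6 = 20 km/h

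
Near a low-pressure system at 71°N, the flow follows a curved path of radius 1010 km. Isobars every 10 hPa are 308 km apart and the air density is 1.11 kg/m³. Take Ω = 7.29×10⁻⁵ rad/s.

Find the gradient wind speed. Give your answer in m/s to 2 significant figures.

Coriolis parameter at 71°N:
f = 2Ω sin φ = 2 × 7.29×10⁻⁵ × sin 71° = 1.38×10⁻⁴ s⁻¹
Pressure gradient: |∂P/∂n| = 1000 Pa / 308000 m = 3.25×10⁻³ Pa/m
Geostrophic speed: V_g = |∂P/∂n|/(fρ) = 3.25×10⁻³/(1.38×10⁻⁴ × 1.11) = 21.2 m/s
Around a low, centrifugal force acts outward with Coriolis, so pressure-gradient force balances both:
(1/ρ)|∂P/∂n| = fV + V²/R  →  V² + fR·V − fR·V_g = 0
With fR = 1.38×10⁻⁴ × 1010×10³ m = 139 m/s:
V = [−fR + √((fR)² + 4 fR V_g)]/2 = [−139 + √(139² + 4×139×21.2)]/2 = 18.7 m/s
Subgeostrophic (V < V_g = 21.2 m/s), as expected around a low.

19 m/s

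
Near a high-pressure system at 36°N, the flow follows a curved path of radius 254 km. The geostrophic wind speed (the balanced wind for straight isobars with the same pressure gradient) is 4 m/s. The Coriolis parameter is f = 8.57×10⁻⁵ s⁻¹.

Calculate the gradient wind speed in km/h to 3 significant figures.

19.0 km/h

Around a high, pressure-gradient force acts outward with centrifugal, so Coriolis balances both:
fV = (1/ρ)|∂P/∂n| + V²/R  →  V² − fR·V + fR·V_g = 0
With fR = 8.57×10⁻⁵ × 254×10³ m = 21.8 m/s:
V = [fR − √((fR)² − 4 fR V_g)]/2 = [21.8 − √(21.8² − 4×21.8×4)]/2 = 5.28 m/s
Supergeostrophic (V > V_g = 4 m/s), as expected around a high.
Converting: 5.28 m/s × 3.6 = 19.0 km/h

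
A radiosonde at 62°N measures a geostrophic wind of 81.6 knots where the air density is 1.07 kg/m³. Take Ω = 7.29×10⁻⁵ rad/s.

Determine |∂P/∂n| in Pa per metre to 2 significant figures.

Coriolis parameter at 62°N:
f = 2Ω sin φ = 2 × 7.29×10⁻⁵ × sin 62° = 1.29×10⁻⁴ s⁻¹
Wind speed in SI: 81.6 knots = 42.0 m/s
Geostrophic balance rearranged: |∂P/∂n| = f ρ V_g
|∂P/∂n| = 1.29×10⁻⁴ × 1.07 × 42.0 = 5.78×10⁻³ Pa/m

5.8×10⁻³ Pa/m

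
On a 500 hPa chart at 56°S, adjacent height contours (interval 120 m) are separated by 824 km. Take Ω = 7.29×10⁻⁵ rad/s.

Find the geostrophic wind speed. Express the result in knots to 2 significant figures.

23 knots

Coriolis parameter at 56°S:
f = 2Ω sin φ = 2 × 7.29×10⁻⁵ × sin 56° = 1.21×10⁻⁴ s⁻¹
Height gradient: |∂Z/∂n| = 120 m / 824000 m = 1.46×10⁻⁴
On a pressure surface, geostrophic balance gives V_g = (g/f)|∂Z/∂n|:
V_g = 9.81 × 1.46×10⁻⁴ / 1.21×10⁻⁴ = 11.8 m/s
Converting: 11.8 m/s × 1.944 = 23 knots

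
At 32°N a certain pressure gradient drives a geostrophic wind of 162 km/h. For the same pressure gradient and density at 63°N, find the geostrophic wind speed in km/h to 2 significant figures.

With the same pressure gradient and density, V_g ∝ 1/f ∝ 1/sin φ.
V₂ = V₁ · sin φ₁ / sin φ₂ = 162 × sin 32° / sin 63°
V₂ = 162 × 0.5299/0.8910 = 96 km/h

96 km/h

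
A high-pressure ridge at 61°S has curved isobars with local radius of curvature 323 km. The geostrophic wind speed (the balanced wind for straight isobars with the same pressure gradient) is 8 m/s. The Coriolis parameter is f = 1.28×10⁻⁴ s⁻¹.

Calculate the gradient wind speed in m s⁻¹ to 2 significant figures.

11 m s⁻¹

Around a high, pressure-gradient force acts outward with centrifugal, so Coriolis balances both:
fV = (1/ρ)|∂P/∂n| + V²/R  →  V² − fR·V + fR·V_g = 0
With fR = 1.28×10⁻⁴ × 323×10³ m = 41.3 m/s:
V = [fR − √((fR)² − 4 fR V_g)]/2 = [41.3 − √(41.3² − 4×41.3×8)]/2 = 10.8 m/s
Supergeostrophic (V > V_g = 8 m/s), as expected around a high.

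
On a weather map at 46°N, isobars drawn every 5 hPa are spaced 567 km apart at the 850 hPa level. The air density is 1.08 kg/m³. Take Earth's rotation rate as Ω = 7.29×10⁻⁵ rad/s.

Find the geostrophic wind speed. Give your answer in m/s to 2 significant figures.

7.8 m/s

Coriolis parameter at 46°N:
f = 2Ω sin φ = 2 × 7.29×10⁻⁵ × sin 46° = 1.05×10⁻⁴ s⁻¹
Pressure gradient: |∂P/∂n| = 500 Pa / 567000 m = 8.82×10⁻⁴ Pa/m
Geostrophic balance (pressure-gradient force = Coriolis force):
V_g = (1/(fρ)) |∂P/∂n| = 8.82×10⁻⁴ / (1.05×10⁻⁴ × 1.08) = 7.79 m/s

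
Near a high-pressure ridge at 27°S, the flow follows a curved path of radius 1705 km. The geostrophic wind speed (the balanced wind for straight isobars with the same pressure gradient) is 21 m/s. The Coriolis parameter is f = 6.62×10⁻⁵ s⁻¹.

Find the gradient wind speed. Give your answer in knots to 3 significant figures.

Around a high, pressure-gradient force acts outward with centrifugal, so Coriolis balances both:
fV = (1/ρ)|∂P/∂n| + V²/R  →  V² − fR·V + fR·V_g = 0
With fR = 6.62×10⁻⁵ × 1705×10³ m = 113 m/s:
V = [fR − √((fR)² − 4 fR V_g)]/2 = [113 − √(113² − 4×113×21)]/2 = 27.9 m/s
Supergeostrophic (V > V_g = 21 m/s), as expected around a high.
Converting: 27.9 m/s × 1.944 = 54.2 knots

54.2 knots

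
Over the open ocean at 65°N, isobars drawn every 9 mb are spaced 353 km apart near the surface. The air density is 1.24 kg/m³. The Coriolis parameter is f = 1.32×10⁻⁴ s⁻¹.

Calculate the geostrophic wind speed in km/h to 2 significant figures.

56 km/h

Pressure gradient: |∂P/∂n| = 900 Pa / 353000 m = 2.55×10⁻³ Pa/m
Geostrophic balance (pressure-gradient force = Coriolis force):
V_g = (1/(fρ)) |∂P/∂n| = 2.55×10⁻³ / (1.32×10⁻⁴ × 1.24) = 15.6 m/s
Converting: 15.6 m/s × 3.6 = 56 km/h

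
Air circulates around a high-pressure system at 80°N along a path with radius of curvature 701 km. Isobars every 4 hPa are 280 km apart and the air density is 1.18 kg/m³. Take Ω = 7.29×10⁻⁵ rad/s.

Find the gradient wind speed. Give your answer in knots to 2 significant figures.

Coriolis parameter at 80°N:
f = 2Ω sin φ = 2 × 7.29×10⁻⁵ × sin 80° = 1.44×10⁻⁴ s⁻¹
Pressure gradient: |∂P/∂n| = 400 Pa / 280000 m = 1.43×10⁻³ Pa/m
Geostrophic speed: V_g = |∂P/∂n|/(fρ) = 1.43×10⁻³/(1.44×10⁻⁴ × 1.18) = 8.43 m/s
Around a high, pressure-gradient force acts outward with centrifugal, so Coriolis balances both:
fV = (1/ρ)|∂P/∂n| + V²/R  →  V² − fR·V + fR·V_g = 0
With fR = 1.44×10⁻⁴ × 701×10³ m = 101 m/s:
V = [fR − √((fR)² − 4 fR V_g)]/2 = [101 − √(101² − 4×101×8.43)]/2 = 9.29 m/s
Supergeostrophic (V > V_g = 8.43 m/s), as expected around a high.
Converting: 9.29 m/s × 1.944 = 18 knots

18 knots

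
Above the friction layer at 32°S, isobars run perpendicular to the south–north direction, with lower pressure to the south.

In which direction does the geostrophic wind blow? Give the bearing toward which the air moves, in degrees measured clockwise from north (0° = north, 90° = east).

090°

The pressure-gradient force points toward the south (bearing 180°).
Geostrophic balance: in the Southern Hemisphere the Coriolis force deflects motion to the left, so the geostrophic wind blows 90° to the left of the pressure-gradient force (low pressure on the right).
Rotating 180° by 90° counterclockwise gives 090° — the wind blows toward the east.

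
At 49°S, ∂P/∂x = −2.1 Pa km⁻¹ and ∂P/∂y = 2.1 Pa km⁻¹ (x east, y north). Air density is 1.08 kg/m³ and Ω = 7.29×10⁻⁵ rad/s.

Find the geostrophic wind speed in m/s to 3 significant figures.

25.0 m/s

Coriolis parameter at 49°S:
f = 2Ω sin φ = 2 × 7.29×10⁻⁵ × sin 49° = 1.10×10⁻⁴ s⁻¹
In the Southern Hemisphere f is negative: f = −1.10×10⁻⁴ s⁻¹.
Component geostrophic relations (x east, y north):
u_g = −(1/(fρ)) ∂P/∂y,  v_g = (1/(fρ)) ∂P/∂x
u_g = −(2.1×10⁻³)/(−1.10×10⁻⁴ × 1.08) = 17.7 m/s;  v_g = (−2.1×10⁻³)/(−1.10×10⁻⁴ × 1.08) = 17.7 m/s
|V_g| = √(u_g² + v_g²) = 25.0 m/s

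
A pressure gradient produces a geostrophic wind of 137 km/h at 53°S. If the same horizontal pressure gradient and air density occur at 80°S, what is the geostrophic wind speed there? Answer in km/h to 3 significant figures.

With the same pressure gradient and density, V_g ∝ 1/f ∝ 1/sin φ.
V₂ = V₁ · sin φ₁ / sin φ₂ = 137 × sin 53° / sin 80°
V₂ = 137 × 0.7986/0.9848 = 111 km/h

111 km/h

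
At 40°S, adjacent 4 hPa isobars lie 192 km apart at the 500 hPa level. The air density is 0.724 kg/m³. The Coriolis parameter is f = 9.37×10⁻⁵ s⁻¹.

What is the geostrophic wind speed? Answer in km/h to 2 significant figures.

Pressure gradient: |∂P/∂n| = 400 Pa / 192000 m = 2.08×10⁻³ Pa/m
Geostrophic balance (pressure-gradient force = Coriolis force):
V_g = (1/(fρ)) |∂P/∂n| = 2.08×10⁻³ / (9.37×10⁻⁵ × 0.724) = 30.7 m/s
Converting: 30.7 m/s × 3.6 = 110 km/h

110 km/h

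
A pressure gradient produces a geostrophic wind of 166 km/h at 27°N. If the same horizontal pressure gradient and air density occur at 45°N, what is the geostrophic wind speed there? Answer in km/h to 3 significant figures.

107 km/h

With the same pressure gradient and density, V_g ∝ 1/f ∝ 1/sin φ.
V₂ = V₁ · sin φ₁ / sin φ₂ = 166 × sin 27° / sin 45°
V₂ = 166 × 0.4540/0.7071 = 107 km/h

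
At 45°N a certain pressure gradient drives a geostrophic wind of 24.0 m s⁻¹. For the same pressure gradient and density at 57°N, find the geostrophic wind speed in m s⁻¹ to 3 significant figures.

20.2 m s⁻¹

With the same pressure gradient and density, V_g ∝ 1/f ∝ 1/sin φ.
V₂ = V₁ · sin φ₁ / sin φ₂ = 24.0 × sin 45° / sin 57°
V₂ = 24.0 × 0.7071/0.8387 = 20.2 m s⁻¹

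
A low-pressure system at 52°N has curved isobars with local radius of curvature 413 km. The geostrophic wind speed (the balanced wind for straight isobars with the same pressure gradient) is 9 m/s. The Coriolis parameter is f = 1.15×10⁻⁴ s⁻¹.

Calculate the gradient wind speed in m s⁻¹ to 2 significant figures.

Around a low, centrifugal force acts outward with Coriolis, so pressure-gradient force balances both:
(1/ρ)|∂P/∂n| = fV + V²/R  →  V² + fR·V − fR·V_g = 0
With fR = 1.15×10⁻⁴ × 413×10³ m = 47.5 m/s:
V = [−fR + √((fR)² + 4 fR V_g)]/2 = [−47.5 + √(47.5² + 4×47.5×9)]/2 = 7.74 m/s
Subgeostrophic (V < V_g = 9 m/s), as expected around a low.

7.7 m s⁻¹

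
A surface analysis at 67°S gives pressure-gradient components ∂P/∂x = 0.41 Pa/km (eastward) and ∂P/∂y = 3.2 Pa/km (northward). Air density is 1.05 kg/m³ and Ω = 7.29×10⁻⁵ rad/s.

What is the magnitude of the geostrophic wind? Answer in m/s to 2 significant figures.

23 m/s

Coriolis parameter at 67°S:
f = 2Ω sin φ = 2 × 7.29×10⁻⁵ × sin 67° = 1.34×10⁻⁴ s⁻¹
In the Southern Hemisphere f is negative: f = −1.34×10⁻⁴ s⁻¹.
Component geostrophic relations (x east, y north):
u_g = −(1/(fρ)) ∂P/∂y,  v_g = (1/(fρ)) ∂P/∂x
u_g = −(3.2×10⁻³)/(−1.34×10⁻⁴ × 1.05) = 22.7 m/s;  v_g = (0.41×10⁻³)/(−1.34×10⁻⁴ × 1.05) = −2.91 m/s
|V_g| = √(u_g² + v_g²) = 22.9 m/s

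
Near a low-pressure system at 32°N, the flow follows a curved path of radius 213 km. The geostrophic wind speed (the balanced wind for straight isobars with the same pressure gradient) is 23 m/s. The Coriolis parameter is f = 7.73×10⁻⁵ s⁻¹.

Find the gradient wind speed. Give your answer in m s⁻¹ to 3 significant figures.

Around a low, centrifugal force acts outward with Coriolis, so pressure-gradient force balances both:
(1/ρ)|∂P/∂n| = fV + V²/R  →  V² + fR·V − fR·V_g = 0
With fR = 7.73×10⁻⁵ × 213×10³ m = 16.5 m/s:
V = [−fR + √((fR)² + 4 fR V_g)]/2 = [−16.5 + √(16.5² + 4×16.5×23)]/2 = 12.9 m/s
Subgeostrophic (V < V_g = 23 m/s), as expected around a low.

12.9 m s⁻¹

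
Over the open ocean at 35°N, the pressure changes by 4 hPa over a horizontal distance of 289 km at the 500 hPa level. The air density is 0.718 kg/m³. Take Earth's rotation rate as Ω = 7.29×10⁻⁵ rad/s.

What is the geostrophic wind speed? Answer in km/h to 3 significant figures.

Coriolis parameter at 35°N:
f = 2Ω sin φ = 2 × 7.29×10⁻⁵ × sin 35° = 8.36×10⁻⁵ s⁻¹
Pressure gradient: |∂P/∂n| = 400 Pa / 289000 m = 1.38×10⁻³ Pa/m
Geostrophic balance (pressure-gradient force = Coriolis force):
V_g = (1/(fρ)) |∂P/∂n| = 1.38×10⁻³ / (8.36×10⁻⁵ × 0.718) = 23.1 m/s
Converting: 23.1 m/s × 3.6 = 83.0 km/h

83.0 km/h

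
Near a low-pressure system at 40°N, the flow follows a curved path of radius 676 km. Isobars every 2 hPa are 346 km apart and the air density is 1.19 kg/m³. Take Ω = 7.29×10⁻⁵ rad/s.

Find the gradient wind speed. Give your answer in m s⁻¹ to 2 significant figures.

4.8 m s⁻¹

Coriolis parameter at 40°N:
f = 2Ω sin φ = 2 × 7.29×10⁻⁵ × sin 40° = 9.37×10⁻⁵ s⁻¹
Pressure gradient: |∂P/∂n| = 200 Pa / 346000 m = 5.78×10⁻⁴ Pa/m
Geostrophic speed: V_g = |∂P/∂n|/(fρ) = 5.78×10⁻⁴/(9.37×10⁻⁵ × 1.19) = 5.18 m/s
Around a low, centrifugal force acts outward with Coriolis, so pressure-gradient force balances both:
(1/ρ)|∂P/∂n| = fV + V²/R  →  V² + fR·V − fR·V_g = 0
With fR = 9.37×10⁻⁵ × 676×10³ m = 63.4 m/s:
V = [−fR + √((fR)² + 4 fR V_g)]/2 = [−63.4 + √(63.4² + 4×63.4×5.18)]/2 = 4.82 m/s
Subgeostrophic (V < V_g = 5.18 m/s), as expected around a low.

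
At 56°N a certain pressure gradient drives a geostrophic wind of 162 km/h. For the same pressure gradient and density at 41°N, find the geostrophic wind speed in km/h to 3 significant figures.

With the same pressure gradient and density, V_g ∝ 1/f ∝ 1/sin φ.
V₂ = V₁ · sin φ₁ / sin φ₂ = 162 × sin 56° / sin 41°
V₂ = 162 × 0.8290/0.6561 = 205 km/h

205 km/h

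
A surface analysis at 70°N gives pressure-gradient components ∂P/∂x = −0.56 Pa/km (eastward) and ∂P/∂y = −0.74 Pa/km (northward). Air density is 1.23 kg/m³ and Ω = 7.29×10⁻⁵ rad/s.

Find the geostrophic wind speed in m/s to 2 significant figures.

5.5 m/s

Coriolis parameter at 70°N:
f = 2Ω sin φ = 2 × 7.29×10⁻⁵ × sin 70° = 1.37×10⁻⁴ s⁻¹
Component geostrophic relations (x east, y north):
u_g = −(1/(fρ)) ∂P/∂y,  v_g = (1/(fρ)) ∂P/∂x
u_g = −(−0.74×10⁻³)/(1.37×10⁻⁴ × 1.23) = 4.39 m/s;  v_g = (−0.56×10⁻³)/(1.37×10⁻⁴ × 1.23) = −3.32 m/s
|V_g| = √(u_g² + v_g²) = 5.51 m/s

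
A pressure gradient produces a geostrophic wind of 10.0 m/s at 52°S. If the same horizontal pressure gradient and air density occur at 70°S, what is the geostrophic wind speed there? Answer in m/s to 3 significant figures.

8.39 m/s

With the same pressure gradient and density, V_g ∝ 1/f ∝ 1/sin φ.
V₂ = V₁ · sin φ₁ / sin φ₂ = 10.0 × sin 52° / sin 70°
V₂ = 10.0 × 0.7880/0.9397 = 8.39 m/s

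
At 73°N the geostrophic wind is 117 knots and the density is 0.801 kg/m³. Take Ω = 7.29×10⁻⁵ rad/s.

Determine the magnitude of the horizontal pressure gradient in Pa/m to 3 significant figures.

Coriolis parameter at 73°N:
f = 2Ω sin φ = 2 × 7.29×10⁻⁵ × sin 73° = 1.39×10⁻⁴ s⁻¹
Wind speed in SI: 117 knots = 60.2 m/s
Geostrophic balance rearranged: |∂P/∂n| = f ρ V_g
|∂P/∂n| = 1.39×10⁻⁴ × 0.801 × 60.2 = 6.72×10⁻³ Pa/m

6.72×10⁻³ Pa/m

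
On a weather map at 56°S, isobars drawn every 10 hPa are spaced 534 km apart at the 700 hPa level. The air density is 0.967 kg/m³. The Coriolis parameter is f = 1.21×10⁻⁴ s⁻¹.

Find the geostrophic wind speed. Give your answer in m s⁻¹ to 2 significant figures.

Pressure gradient: |∂P/∂n| = 1000 Pa / 534000 m = 1.87×10⁻³ Pa/m
Geostrophic balance (pressure-gradient force = Coriolis force):
V_g = (1/(fρ)) |∂P/∂n| = 1.87×10⁻³ / (1.21×10⁻⁴ × 0.967) = 16.0 m/s

16 m s⁻¹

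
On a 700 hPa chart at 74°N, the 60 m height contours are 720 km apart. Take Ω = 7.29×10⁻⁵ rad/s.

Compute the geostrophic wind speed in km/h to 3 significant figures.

Coriolis parameter at 74°N:
f = 2Ω sin φ = 2 × 7.29×10⁻⁵ × sin 74° = 1.40×10⁻⁴ s⁻¹
Height gradient: |∂Z/∂n| = 60 m / 720000 m = 8.33×10⁻⁵
On a pressure surface, geostrophic balance gives V_g = (g/f)|∂Z/∂n|:
V_g = 9.81 × 8.33×10⁻⁵ / 1.40×10⁻⁴ = 5.83 m/s
Converting: 5.83 m/s × 3.6 = 21.0 km/h

21.0 km/h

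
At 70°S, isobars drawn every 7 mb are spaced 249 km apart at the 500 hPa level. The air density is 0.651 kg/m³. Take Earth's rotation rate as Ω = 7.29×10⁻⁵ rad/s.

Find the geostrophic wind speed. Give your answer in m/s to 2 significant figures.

32 m/s

Coriolis parameter at 70°S:
f = 2Ω sin φ = 2 × 7.29×10⁻⁵ × sin 70° = 1.37×10⁻⁴ s⁻¹
Pressure gradient: |∂P/∂n| = 700 Pa / 249000 m = 2.81×10⁻³ Pa/m
Geostrophic balance (pressure-gradient force = Coriolis force):
V_g = (1/(fρ)) |∂P/∂n| = 2.81×10⁻³ / (1.37×10⁻⁴ × 0.651) = 31.5 m/s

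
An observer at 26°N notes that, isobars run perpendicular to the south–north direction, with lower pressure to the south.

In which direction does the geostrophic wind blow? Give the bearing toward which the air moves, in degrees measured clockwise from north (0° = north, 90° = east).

The pressure-gradient force points toward the south (bearing 180°).
Geostrophic balance: in the Northern Hemisphere the Coriolis force deflects motion to the right, so the geostrophic wind blows 90° to the right of the pressure-gradient force (low pressure on the left).
Rotating 180° by 90° clockwise gives 270° — the wind blows toward the west.

270°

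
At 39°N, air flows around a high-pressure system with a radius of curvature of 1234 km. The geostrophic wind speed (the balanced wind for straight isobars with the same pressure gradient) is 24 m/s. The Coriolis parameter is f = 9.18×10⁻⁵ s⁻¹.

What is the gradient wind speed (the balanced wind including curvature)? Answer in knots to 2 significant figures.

Around a high, pressure-gradient force acts outward with centrifugal, so Coriolis balances both:
fV = (1/ρ)|∂P/∂n| + V²/R  →  V² − fR·V + fR·V_g = 0
With fR = 9.18×10⁻⁵ × 1234×10³ m = 113 m/s:
V = [fR − √((fR)² − 4 fR V_g)]/2 = [113 − √(113² − 4×113×24)]/2 = 34.5 m/s
Supergeostrophic (V > V_g = 24 m/s), as expected around a high.
Converting: 34.5 m/s × 1.944 = 67 knots

67 knots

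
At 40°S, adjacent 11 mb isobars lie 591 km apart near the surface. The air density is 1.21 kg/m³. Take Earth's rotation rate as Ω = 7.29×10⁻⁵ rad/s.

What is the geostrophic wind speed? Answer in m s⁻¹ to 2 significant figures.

Coriolis parameter at 40°S:
f = 2Ω sin φ = 2 × 7.29×10⁻⁵ × sin 40° = 9.37×10⁻⁵ s⁻¹
Pressure gradient: |∂P/∂n| = 1100 Pa / 591000 m = 1.86×10⁻³ Pa/m
Geostrophic balance (pressure-gradient force = Coriolis force):
V_g = (1/(fρ)) |∂P/∂n| = 1.86×10⁻³ / (9.37×10⁻⁵ × 1.21) = 16.4 m/s

16 m s⁻¹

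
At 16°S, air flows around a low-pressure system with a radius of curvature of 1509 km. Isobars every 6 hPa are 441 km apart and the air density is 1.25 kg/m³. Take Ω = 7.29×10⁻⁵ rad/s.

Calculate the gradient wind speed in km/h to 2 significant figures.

Coriolis parameter at 16°S:
f = 2Ω sin φ = 2 × 7.29×10⁻⁵ × sin 16° = 4.02×10⁻⁵ s⁻¹
Pressure gradient: |∂P/∂n| = 600 Pa / 441000 m = 1.36×10⁻³ Pa/m
Geostrophic speed: V_g = |∂P/∂n|/(fρ) = 1.36×10⁻³/(4.02×10⁻⁵ × 1.25) = 27.1 m/s
Around a low, centrifugal force acts outward with Coriolis, so pressure-gradient force balances both:
(1/ρ)|∂P/∂n| = fV + V²/R  →  V² + fR·V − fR·V_g = 0
With fR = 4.02×10⁻⁵ × 1509×10³ m = 60.6 m/s:
V = [−fR + √((fR)² + 4 fR V_g)]/2 = [−60.6 + √(60.6² + 4×60.6×27.1)]/2 = 20.3 m/s
Subgeostrophic (V < V_g = 27.1 m/s), as expected around a low.
Converting: 20.3 m/s × 3.6 = 73 km/h

73 km/h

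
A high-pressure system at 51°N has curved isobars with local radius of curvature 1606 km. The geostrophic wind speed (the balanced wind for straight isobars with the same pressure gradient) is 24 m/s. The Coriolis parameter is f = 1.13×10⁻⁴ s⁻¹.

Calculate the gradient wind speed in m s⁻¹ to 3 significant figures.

28.5 m s⁻¹

Around a high, pressure-gradient force acts outward with centrifugal, so Coriolis balances both:
fV = (1/ρ)|∂P/∂n| + V²/R  →  V² − fR·V + fR·V_g = 0
With fR = 1.13×10⁻⁴ × 1606×10³ m = 181 m/s:
V = [fR − √((fR)² − 4 fR V_g)]/2 = [181 − √(181² − 4×181×24)]/2 = 28.5 m/s
Supergeostrophic (V > V_g = 24 m/s), as expected around a high.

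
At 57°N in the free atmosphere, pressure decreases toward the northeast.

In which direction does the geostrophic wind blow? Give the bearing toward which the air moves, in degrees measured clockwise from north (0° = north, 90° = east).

The pressure-gradient force points toward the northeast (bearing 045°).
Geostrophic balance: in the Northern Hemisphere the Coriolis force deflects motion to the right, so the geostrophic wind blows 90° to the right of the pressure-gradient force (low pressure on the left).
Rotating 045° by 90° clockwise gives 135° — the wind blows toward the southeast.

135°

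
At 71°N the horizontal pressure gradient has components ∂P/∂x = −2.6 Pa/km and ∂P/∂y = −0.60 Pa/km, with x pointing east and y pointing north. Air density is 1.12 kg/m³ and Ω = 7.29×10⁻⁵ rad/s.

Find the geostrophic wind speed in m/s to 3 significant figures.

17.3 m/s

Coriolis parameter at 71°N:
f = 2Ω sin φ = 2 × 7.29×10⁻⁵ × sin 71° = 1.38×10⁻⁴ s⁻¹
Component geostrophic relations (x east, y north):
u_g = −(1/(fρ)) ∂P/∂y,  v_g = (1/(fρ)) ∂P/∂x
u_g = −(−0.60×10⁻³)/(1.38×10⁻⁴ × 1.12) = 3.89 m/s;  v_g = (−2.6×10⁻³)/(1.38×10⁻⁴ × 1.12) = −16.8 m/s
|V_g| = √(u_g² + v_g²) = 17.3 m/s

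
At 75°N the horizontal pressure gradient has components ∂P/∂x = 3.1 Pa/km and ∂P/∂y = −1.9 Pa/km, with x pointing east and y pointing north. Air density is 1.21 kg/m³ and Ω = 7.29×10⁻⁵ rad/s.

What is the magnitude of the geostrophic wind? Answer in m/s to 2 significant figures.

21 m/s

Coriolis parameter at 75°N:
f = 2Ω sin φ = 2 × 7.29×10⁻⁵ × sin 75° = 1.41×10⁻⁴ s⁻¹
Component geostrophic relations (x east, y north):
u_g = −(1/(fρ)) ∂P/∂y,  v_g = (1/(fρ)) ∂P/∂x
u_g = −(−1.9×10⁻³)/(1.41×10⁻⁴ × 1.21) = 11.1 m/s;  v_g = (3.1×10⁻³)/(1.41×10⁻⁴ × 1.21) = 18.2 m/s
|V_g| = √(u_g² + v_g²) = 21.3 m/s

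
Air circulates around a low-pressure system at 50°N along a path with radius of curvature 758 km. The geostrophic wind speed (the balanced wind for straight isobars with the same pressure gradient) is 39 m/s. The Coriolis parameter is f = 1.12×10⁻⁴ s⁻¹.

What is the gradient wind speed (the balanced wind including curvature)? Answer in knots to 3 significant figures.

56.5 knots

Around a low, centrifugal force acts outward with Coriolis, so pressure-gradient force balances both:
(1/ρ)|∂P/∂n| = fV + V²/R  →  V² + fR·V − fR·V_g = 0
With fR = 1.12×10⁻⁴ × 758×10³ m = 84.9 m/s:
V = [−fR + √((fR)² + 4 fR V_g)]/2 = [−84.9 + √(84.9² + 4×84.9×39)]/2 = 29.1 m/s
Subgeostrophic (V < V_g = 39 m/s), as expected around a low.
Converting: 29.1 m/s × 1.944 = 56.5 knots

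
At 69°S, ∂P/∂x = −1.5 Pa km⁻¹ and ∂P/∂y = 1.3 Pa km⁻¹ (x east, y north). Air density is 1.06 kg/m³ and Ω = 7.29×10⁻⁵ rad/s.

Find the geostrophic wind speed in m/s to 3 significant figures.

13.8 m/s

Coriolis parameter at 69°S:
f = 2Ω sin φ = 2 × 7.29×10⁻⁵ × sin 69° = 1.36×10⁻⁴ s⁻¹
In the Southern Hemisphere f is negative: f = −1.36×10⁻⁴ s⁻¹.
Component geostrophic relations (x east, y north):
u_g = −(1/(fρ)) ∂P/∂y,  v_g = (1/(fρ)) ∂P/∂x
u_g = −(1.3×10⁻³)/(−1.36×10⁻⁴ × 1.06) = 9.01 m/s;  v_g = (−1.5×10⁻³)/(−1.36×10⁻⁴ × 1.06) = 10.4 m/s
|V_g| = √(u_g² + v_g²) = 13.8 m/s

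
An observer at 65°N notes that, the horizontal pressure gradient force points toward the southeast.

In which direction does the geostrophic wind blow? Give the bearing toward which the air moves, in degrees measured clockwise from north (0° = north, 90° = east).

The pressure-gradient force points toward the southeast (bearing 135°).
Geostrophic balance: in the Northern Hemisphere the Coriolis force deflects motion to the right, so the geostrophic wind blows 90° to the right of the pressure-gradient force (low pressure on the left).
Rotating 135° by 90° clockwise gives 225° — the wind blows toward the southwest.

225°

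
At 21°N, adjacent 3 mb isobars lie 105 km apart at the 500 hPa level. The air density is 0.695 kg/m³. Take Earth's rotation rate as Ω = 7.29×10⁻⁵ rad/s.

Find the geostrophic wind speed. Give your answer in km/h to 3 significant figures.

Coriolis parameter at 21°N:
f = 2Ω sin φ = 2 × 7.29×10⁻⁵ × sin 21° = 5.23×10⁻⁵ s⁻¹
Pressure gradient: |∂P/∂n| = 300 Pa / 105000 m = 2.86×10⁻³ Pa/m
Geostrophic balance (pressure-gradient force = Coriolis force):
V_g = (1/(fρ)) |∂P/∂n| = 2.86×10⁻³ / (5.23×10⁻⁵ × 0.695) = 78.7 m/s
Converting: 78.7 m/s × 3.6 = 283 km/h

283 km/h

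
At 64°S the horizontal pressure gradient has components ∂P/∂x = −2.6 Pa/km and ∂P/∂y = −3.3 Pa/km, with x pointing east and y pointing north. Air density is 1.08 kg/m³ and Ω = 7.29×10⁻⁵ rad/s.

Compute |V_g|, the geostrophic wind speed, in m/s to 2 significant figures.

30 m/s

Coriolis parameter at 64°S:
f = 2Ω sin φ = 2 × 7.29×10⁻⁵ × sin 64° = 1.31×10⁻⁴ s⁻¹
In the Southern Hemisphere f is negative: f = −1.31×10⁻⁴ s⁻¹.
Component geostrophic relations (x east, y north):
u_g = −(1/(fρ)) ∂P/∂y,  v_g = (1/(fρ)) ∂P/∂x
u_g = −(−3.3×10⁻³)/(−1.31×10⁻⁴ × 1.08) = −23.3 m/s;  v_g = (−2.6×10⁻³)/(−1.31×10⁻⁴ × 1.08) = 18.4 m/s
|V_g| = √(u_g² + v_g²) = 29.7 m/s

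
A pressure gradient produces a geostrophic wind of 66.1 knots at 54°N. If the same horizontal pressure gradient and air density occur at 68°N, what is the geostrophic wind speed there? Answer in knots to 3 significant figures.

57.7 knots

With the same pressure gradient and density, V_g ∝ 1/f ∝ 1/sin φ.
V₂ = V₁ · sin φ₁ / sin φ₂ = 66.1 × sin 54° / sin 68°
V₂ = 66.1 × 0.8090/0.9272 = 57.7 knots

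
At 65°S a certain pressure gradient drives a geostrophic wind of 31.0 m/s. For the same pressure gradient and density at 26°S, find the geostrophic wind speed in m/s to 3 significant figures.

64.1 m/s

With the same pressure gradient and density, V_g ∝ 1/f ∝ 1/sin φ.
V₂ = V₁ · sin φ₁ / sin φ₂ = 31.0 × sin 65° / sin 26°
V₂ = 31.0 × 0.9063/0.4384 = 64.1 m/s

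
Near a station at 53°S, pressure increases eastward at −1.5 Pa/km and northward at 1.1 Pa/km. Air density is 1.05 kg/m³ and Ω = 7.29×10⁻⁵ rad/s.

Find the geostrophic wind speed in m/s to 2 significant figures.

15 m/s

Coriolis parameter at 53°S:
f = 2Ω sin φ = 2 × 7.29×10⁻⁵ × sin 53° = 1.16×10⁻⁴ s⁻¹
In the Southern Hemisphere f is negative: f = −1.16×10⁻⁴ s⁻¹.
Component geostrophic relations (x east, y north):
u_g = −(1/(fρ)) ∂P/∂y,  v_g = (1/(fρ)) ∂P/∂x
u_g = −(1.1×10⁻³)/(−1.16×10⁻⁴ × 1.05) = 9.00 m/s;  v_g = (−1.5×10⁻³)/(−1.16×10⁻⁴ × 1.05) = 12.3 m/s
|V_g| = √(u_g² + v_g²) = 15.2 m/s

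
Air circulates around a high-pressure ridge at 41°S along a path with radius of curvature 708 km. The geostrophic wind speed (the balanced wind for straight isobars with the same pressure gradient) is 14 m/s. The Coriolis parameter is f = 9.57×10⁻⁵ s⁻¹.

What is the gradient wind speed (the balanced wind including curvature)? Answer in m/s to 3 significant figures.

19.8 m/s

Around a high, pressure-gradient force acts outward with centrifugal, so Coriolis balances both:
fV = (1/ρ)|∂P/∂n| + V²/R  →  V² − fR·V + fR·V_g = 0
With fR = 9.57×10⁻⁵ × 708×10³ m = 67.8 m/s:
V = [fR − √((fR)² − 4 fR V_g)]/2 = [67.8 − √(67.8² − 4×67.8×14)]/2 = 19.8 m/s
Supergeostrophic (V > V_g = 14 m/s), as expected around a high.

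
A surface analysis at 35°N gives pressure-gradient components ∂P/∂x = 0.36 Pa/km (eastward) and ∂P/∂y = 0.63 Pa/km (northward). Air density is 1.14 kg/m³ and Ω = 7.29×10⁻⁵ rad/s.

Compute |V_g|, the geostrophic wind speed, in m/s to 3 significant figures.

7.61 m/s

Coriolis parameter at 35°N:
f = 2Ω sin φ = 2 × 7.29×10⁻⁵ × sin 35° = 8.36×10⁻⁵ s⁻¹
Component geostrophic relations (x east, y north):
u_g = −(1/(fρ)) ∂P/∂y,  v_g = (1/(fρ)) ∂P/∂x
u_g = −(0.63×10⁻³)/(8.36×10⁻⁵ × 1.14) = −6.61 m/s;  v_g = (0.36×10⁻³)/(8.36×10⁻⁵ × 1.14) = 3.78 m/s
|V_g| = √(u_g² + v_g²) = 7.61 m/s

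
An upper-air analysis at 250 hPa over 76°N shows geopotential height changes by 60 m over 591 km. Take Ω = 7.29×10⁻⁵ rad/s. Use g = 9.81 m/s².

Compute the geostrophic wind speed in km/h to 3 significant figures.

25.3 km/h

Coriolis parameter at 76°N:
f = 2Ω sin φ = 2 × 7.29×10⁻⁵ × sin 76° = 1.41×10⁻⁴ s⁻¹
Height gradient: |∂Z/∂n| = 60 m / 591000 m = 1.02×10⁻⁴
On a pressure surface, geostrophic balance gives V_g = (g/f)|∂Z/∂n|:
V_g = 9.81 × 1.02×10⁻⁴ / 1.41×10⁻⁴ = 7.04 m/s
Converting: 7.04 m/s × 3.6 = 25.3 km/h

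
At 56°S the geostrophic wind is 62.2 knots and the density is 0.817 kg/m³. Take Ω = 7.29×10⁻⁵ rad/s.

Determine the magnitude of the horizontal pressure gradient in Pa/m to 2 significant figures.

Coriolis parameter at 56°S:
f = 2Ω sin φ = 2 × 7.29×10⁻⁵ × sin 56° = 1.21×10⁻⁴ s⁻¹
Wind speed in SI: 62.2 knots = 32.0 m/s
Geostrophic balance rearranged: |∂P/∂n| = f ρ V_g
|∂P/∂n| = 1.21×10⁻⁴ × 0.817 × 32.0 = 3.16×10⁻³ Pa/m

3.2×10⁻³ Pa/m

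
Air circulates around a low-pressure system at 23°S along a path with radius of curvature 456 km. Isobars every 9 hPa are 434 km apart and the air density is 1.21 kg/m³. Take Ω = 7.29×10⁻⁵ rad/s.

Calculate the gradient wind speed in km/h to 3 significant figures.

64.2 km/h

Coriolis parameter at 23°S:
f = 2Ω sin φ = 2 × 7.29×10⁻⁵ × sin 23° = 5.70×10⁻⁵ s⁻¹
Pressure gradient: |∂P/∂n| = 900 Pa / 434000 m = 2.07×10⁻³ Pa/m
Geostrophic speed: V_g = |∂P/∂n|/(fρ) = 2.07×10⁻³/(5.70×10⁻⁵ × 1.21) = 30.1 m/s
Around a low, centrifugal force acts outward with Coriolis, so pressure-gradient force balances both:
(1/ρ)|∂P/∂n| = fV + V²/R  →  V² + fR·V − fR·V_g = 0
With fR = 5.70×10⁻⁵ × 456×10³ m = 26.0 m/s:
V = [−fR + √((fR)² + 4 fR V_g)]/2 = [−26.0 + √(26.0² + 4×26.0×30.1)]/2 = 17.8 m/s
Subgeostrophic (V < V_g = 30.1 m/s), as expected around a low.
Converting: 17.8 m/s × 3.6 = 64.2 km/h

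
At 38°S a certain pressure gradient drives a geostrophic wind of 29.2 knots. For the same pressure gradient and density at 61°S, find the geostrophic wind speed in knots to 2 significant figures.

With the same pressure gradient and density, V_g ∝ 1/f ∝ 1/sin φ.
V₂ = V₁ · sin φ₁ / sin φ₂ = 29.2 × sin 38° / sin 61°
V₂ = 29.2 × 0.6157/0.8746 = 21 knots

21 knots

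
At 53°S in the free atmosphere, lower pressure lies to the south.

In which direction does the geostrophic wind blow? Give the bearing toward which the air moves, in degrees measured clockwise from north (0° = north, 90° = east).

The pressure-gradient force points toward the south (bearing 180°).
Geostrophic balance: in the Southern Hemisphere the Coriolis force deflects motion to the left, so the geostrophic wind blows 90° to the left of the pressure-gradient force (low pressure on the right).
Rotating 180° by 90° counterclockwise gives 090° — the wind blows toward the east.

090°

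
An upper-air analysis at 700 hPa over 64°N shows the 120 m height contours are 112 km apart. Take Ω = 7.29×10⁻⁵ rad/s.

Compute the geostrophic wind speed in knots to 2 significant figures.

Coriolis parameter at 64°N:
f = 2Ω sin φ = 2 × 7.29×10⁻⁵ × sin 64° = 1.31×10⁻⁴ s⁻¹
Height gradient: |∂Z/∂n| = 120 m / 112000 m = 1.07×10⁻³
On a pressure surface, geostrophic balance gives V_g = (g/f)|∂Z/∂n|:
V_g = 9.81 × 1.07×10⁻³ / 1.31×10⁻⁴ = 80.2 m/s
Converting: 80.2 m/s × 1.944 = 160 knots

160 knots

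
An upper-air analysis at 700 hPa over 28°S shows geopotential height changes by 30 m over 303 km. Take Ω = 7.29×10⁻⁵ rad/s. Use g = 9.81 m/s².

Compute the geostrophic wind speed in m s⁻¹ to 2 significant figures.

14 m s⁻¹

Coriolis parameter at 28°S:
f = 2Ω sin φ = 2 × 7.29×10⁻⁵ × sin 28° = 6.84×10⁻⁵ s⁻¹
Height gradient: |∂Z/∂n| = 30 m / 303000 m = 9.90×10⁻⁵
On a pressure surface, geostrophic balance gives V_g = (g/f)|∂Z/∂n|:
V_g = 9.81 × 9.90×10⁻⁵ / 6.84×10⁻⁵ = 14.2 m/s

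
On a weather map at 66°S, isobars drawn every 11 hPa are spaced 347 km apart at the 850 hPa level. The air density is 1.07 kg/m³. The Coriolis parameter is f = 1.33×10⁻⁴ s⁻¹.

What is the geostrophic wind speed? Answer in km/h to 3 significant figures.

80.2 km/h

Pressure gradient: |∂P/∂n| = 1100 Pa / 347000 m = 3.17×10⁻³ Pa/m
Geostrophic balance (pressure-gradient force = Coriolis force):
V_g = (1/(fρ)) |∂P/∂n| = 3.17×10⁻³ / (1.33×10⁻⁴ × 1.07) = 22.3 m/s
Converting: 22.3 m/s × 3.6 = 80.2 km/h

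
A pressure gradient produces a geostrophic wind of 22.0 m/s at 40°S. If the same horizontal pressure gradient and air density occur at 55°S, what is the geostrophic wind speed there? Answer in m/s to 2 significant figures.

With the same pressure gradient and density, V_g ∝ 1/f ∝ 1/sin φ.
V₂ = V₁ · sin φ₁ / sin φ₂ = 22.0 × sin 40° / sin 55°
V₂ = 22.0 × 0.6428/0.8192 = 17 m/s

17 m/s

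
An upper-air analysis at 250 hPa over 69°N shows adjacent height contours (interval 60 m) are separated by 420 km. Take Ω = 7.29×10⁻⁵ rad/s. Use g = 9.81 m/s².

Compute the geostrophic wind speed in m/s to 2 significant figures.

Coriolis parameter at 69°N:
f = 2Ω sin φ = 2 × 7.29×10⁻⁵ × sin 69° = 1.36×10⁻⁴ s⁻¹
Height gradient: |∂Z/∂n| = 60 m / 420000 m = 1.43×10⁻⁴
On a pressure surface, geostrophic balance gives V_g = (g/f)|∂Z/∂n|:
V_g = 9.81 × 1.43×10⁻⁴ / 1.36×10⁻⁴ = 10.3 m/s

10 m/s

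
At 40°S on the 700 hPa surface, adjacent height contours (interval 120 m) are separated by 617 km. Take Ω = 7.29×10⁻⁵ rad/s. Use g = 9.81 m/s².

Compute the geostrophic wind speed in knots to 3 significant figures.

39.6 knots

Coriolis parameter at 40°S:
f = 2Ω sin φ = 2 × 7.29×10⁻⁵ × sin 40° = 9.37×10⁻⁵ s⁻¹
Height gradient: |∂Z/∂n| = 120 m / 617000 m = 1.94×10⁻⁴
On a pressure surface, geostrophic balance gives V_g = (g/f)|∂Z/∂n|:
V_g = 9.81 × 1.94×10⁻⁴ / 9.37×10⁻⁵ = 20.4 m/s
Converting: 20.4 m/s × 1.944 = 39.6 knots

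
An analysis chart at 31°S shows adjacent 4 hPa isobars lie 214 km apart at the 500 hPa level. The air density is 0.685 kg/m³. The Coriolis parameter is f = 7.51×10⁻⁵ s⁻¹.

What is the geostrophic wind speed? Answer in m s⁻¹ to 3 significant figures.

Pressure gradient: |∂P/∂n| = 400 Pa / 214000 m = 1.87×10⁻³ Pa/m
Geostrophic balance (pressure-gradient force = Coriolis force):
V_g = (1/(fρ)) |∂P/∂n| = 1.87×10⁻³ / (7.51×10⁻⁵ × 0.685) = 36.3 m/s

36.3 m s⁻¹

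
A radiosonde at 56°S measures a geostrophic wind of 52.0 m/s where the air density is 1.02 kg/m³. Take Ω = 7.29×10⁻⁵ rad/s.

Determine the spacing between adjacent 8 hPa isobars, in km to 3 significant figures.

Coriolis parameter at 56°S:
f = 2Ω sin φ = 2 × 7.29×10⁻⁵ × sin 56° = 1.21×10⁻⁴ s⁻¹
Geostrophic balance rearranged: |∂P/∂n| = f ρ V_g
|∂P/∂n| = 1.21×10⁻⁴ × 1.02 × 52.0 = 6.41×10⁻³ Pa/m
Isobar spacing: Δn = ΔP/|∂P/∂n| = 800 Pa / 6.41×10⁻³ Pa/m = 124783 m ≈ 125 km

125 km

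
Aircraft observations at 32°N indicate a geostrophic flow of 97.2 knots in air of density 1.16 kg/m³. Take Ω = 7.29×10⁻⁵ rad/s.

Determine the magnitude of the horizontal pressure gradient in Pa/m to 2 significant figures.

4.5×10⁻³ Pa/m

Coriolis parameter at 32°N:
f = 2Ω sin φ = 2 × 7.29×10⁻⁵ × sin 32° = 7.73×10⁻⁵ s⁻¹
Wind speed in SI: 97.2 knots = 50.0 m/s
Geostrophic balance rearranged: |∂P/∂n| = f ρ V_g
|∂P/∂n| = 7.73×10⁻⁵ × 1.16 × 50.0 = 4.48×10⁻³ Pa/m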